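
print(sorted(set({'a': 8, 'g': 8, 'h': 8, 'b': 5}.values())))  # [5, 8]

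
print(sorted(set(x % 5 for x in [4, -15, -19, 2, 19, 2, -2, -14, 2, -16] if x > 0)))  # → [2, 4]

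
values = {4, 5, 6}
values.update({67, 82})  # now {4, 5, 6, 67, 82}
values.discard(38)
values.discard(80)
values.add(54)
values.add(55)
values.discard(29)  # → {4, 5, 6, 54, 55, 67, 82}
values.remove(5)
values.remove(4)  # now {6, 54, 55, 67, 82}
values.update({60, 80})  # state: {6, 54, 55, 60, 67, 80, 82}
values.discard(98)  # {6, 54, 55, 60, 67, 80, 82}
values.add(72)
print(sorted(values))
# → [6, 54, 55, 60, 67, 72, 80, 82]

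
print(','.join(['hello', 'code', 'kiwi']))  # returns hello,code,kiwi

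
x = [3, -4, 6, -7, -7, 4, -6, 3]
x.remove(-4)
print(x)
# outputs [3, 6, -7, -7, 4, -6, 3]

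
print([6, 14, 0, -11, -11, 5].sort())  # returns None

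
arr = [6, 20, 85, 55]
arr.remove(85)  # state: [6, 20, 55]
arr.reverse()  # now [55, 20, 6]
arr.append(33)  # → [55, 20, 6, 33]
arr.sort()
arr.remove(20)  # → [6, 33, 55]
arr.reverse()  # [55, 33, 6]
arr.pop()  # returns 6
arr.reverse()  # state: [33, 55]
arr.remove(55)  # [33]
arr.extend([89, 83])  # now [33, 89, 83]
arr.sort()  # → [33, 83, 89]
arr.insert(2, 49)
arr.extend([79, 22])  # [33, 83, 49, 89, 79, 22]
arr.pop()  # 22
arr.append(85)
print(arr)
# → [33, 83, 49, 89, 79, 85]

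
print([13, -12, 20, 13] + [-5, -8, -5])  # [13, -12, 20, 13, -5, -8, -5]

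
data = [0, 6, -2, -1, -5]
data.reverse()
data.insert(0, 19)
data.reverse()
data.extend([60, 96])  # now [0, 6, -2, -1, -5, 19, 60, 96]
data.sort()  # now [-5, -2, -1, 0, 6, 19, 60, 96]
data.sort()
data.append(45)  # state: [-5, -2, -1, 0, 6, 19, 60, 96, 45]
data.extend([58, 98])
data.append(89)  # [-5, -2, -1, 0, 6, 19, 60, 96, 45, 58, 98, 89]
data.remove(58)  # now [-5, -2, -1, 0, 6, 19, 60, 96, 45, 98, 89]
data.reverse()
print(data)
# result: [89, 98, 45, 96, 60, 19, 6, 0, -1, -2, -5]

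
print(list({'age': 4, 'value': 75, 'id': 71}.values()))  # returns [4, 75, 71]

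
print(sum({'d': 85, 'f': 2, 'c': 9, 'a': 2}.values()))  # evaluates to 98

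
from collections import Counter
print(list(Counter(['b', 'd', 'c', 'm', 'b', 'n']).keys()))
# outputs ['b', 'd', 'c', 'm', 'n']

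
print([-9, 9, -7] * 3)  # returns [-9, 9, -7, -9, 9, -7, -9, 9, -7]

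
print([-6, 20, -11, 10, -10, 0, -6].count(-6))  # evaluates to 2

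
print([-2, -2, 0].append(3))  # None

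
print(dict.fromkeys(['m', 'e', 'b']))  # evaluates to {'m': None, 'e': None, 'b': None}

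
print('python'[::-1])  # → nohtyp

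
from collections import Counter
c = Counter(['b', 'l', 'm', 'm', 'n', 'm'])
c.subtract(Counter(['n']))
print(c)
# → Counter({'m': 3, 'b': 1, 'l': 1, 'n': 0})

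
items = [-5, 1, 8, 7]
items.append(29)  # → [-5, 1, 8, 7, 29]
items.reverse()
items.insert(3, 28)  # [29, 7, 8, 28, 1, -5]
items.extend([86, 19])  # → [29, 7, 8, 28, 1, -5, 86, 19]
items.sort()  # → [-5, 1, 7, 8, 19, 28, 29, 86]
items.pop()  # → 86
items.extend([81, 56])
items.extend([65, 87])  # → [-5, 1, 7, 8, 19, 28, 29, 81, 56, 65, 87]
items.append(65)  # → [-5, 1, 7, 8, 19, 28, 29, 81, 56, 65, 87, 65]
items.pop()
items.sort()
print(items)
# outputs [-5, 1, 7, 8, 19, 28, 29, 56, 65, 81, 87]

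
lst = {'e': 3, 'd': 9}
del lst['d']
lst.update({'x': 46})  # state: {'e': 3, 'x': 46}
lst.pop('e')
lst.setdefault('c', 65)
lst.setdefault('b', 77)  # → 77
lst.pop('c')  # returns 65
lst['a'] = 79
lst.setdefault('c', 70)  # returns 70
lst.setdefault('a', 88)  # 79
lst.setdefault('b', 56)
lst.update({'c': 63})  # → {'x': 46, 'b': 77, 'a': 79, 'c': 63}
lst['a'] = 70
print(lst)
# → {'x': 46, 'b': 77, 'a': 70, 'c': 63}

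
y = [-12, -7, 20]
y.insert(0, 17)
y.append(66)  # [17, -12, -7, 20, 66]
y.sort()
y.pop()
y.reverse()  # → [20, 17, -7, -12]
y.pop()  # -12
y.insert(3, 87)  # [20, 17, -7, 87]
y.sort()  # [-7, 17, 20, 87]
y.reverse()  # [87, 20, 17, -7]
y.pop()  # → -7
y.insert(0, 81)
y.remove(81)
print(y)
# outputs [87, 20, 17]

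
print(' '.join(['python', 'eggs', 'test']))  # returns python eggs test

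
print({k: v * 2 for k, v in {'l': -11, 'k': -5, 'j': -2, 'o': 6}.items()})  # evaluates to {'l': -22, 'k': -10, 'j': -4, 'o': 12}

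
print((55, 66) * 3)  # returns (55, 66, 55, 66, 55, 66)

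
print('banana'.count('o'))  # 0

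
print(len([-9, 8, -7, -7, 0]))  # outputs 5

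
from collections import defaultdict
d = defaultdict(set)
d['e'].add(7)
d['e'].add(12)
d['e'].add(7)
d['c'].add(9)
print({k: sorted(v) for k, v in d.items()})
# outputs {'e': [7, 12], 'c': [9]}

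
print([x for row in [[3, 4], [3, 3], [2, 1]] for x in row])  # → [3, 4, 3, 3, 2, 1]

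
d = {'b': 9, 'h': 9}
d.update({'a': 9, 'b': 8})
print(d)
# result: {'b': 8, 'h': 9, 'a': 9}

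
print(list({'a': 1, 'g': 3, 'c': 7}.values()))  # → [1, 3, 7]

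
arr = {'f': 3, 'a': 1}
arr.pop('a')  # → 1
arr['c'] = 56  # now {'f': 3, 'c': 56}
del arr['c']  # {'f': 3}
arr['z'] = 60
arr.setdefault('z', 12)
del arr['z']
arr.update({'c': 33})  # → {'f': 3, 'c': 33}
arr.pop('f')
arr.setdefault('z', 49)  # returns 49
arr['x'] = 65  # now {'c': 33, 'z': 49, 'x': 65}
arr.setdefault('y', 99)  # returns 99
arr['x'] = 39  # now {'c': 33, 'z': 49, 'x': 39, 'y': 99}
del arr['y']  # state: {'c': 33, 'z': 49, 'x': 39}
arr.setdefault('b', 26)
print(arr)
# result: {'c': 33, 'z': 49, 'x': 39, 'b': 26}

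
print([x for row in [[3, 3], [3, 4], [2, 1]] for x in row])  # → [3, 3, 3, 4, 2, 1]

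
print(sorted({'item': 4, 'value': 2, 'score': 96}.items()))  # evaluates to [('item', 4), ('score', 96), ('value', 2)]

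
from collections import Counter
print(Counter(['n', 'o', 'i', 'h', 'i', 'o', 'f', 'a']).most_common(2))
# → [('o', 2), ('i', 2)]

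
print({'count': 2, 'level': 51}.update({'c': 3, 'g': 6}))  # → None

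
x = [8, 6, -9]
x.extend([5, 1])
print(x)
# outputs [8, 6, -9, 5, 1]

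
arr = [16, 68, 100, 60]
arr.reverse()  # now [60, 100, 68, 16]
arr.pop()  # 16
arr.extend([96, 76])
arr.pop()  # 76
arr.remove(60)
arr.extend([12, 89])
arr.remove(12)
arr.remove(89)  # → [100, 68, 96]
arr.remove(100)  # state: [68, 96]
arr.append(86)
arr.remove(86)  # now [68, 96]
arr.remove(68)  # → [96]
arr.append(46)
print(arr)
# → [96, 46]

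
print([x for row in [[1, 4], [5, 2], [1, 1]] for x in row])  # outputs [1, 4, 5, 2, 1, 1]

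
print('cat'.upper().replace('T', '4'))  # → CA4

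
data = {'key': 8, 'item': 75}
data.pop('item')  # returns 75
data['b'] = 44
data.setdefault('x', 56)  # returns 56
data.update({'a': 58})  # {'key': 8, 'b': 44, 'x': 56, 'a': 58}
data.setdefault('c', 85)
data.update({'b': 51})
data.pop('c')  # 85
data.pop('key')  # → 8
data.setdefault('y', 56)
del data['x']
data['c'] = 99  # {'b': 51, 'a': 58, 'y': 56, 'c': 99}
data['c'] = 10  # {'b': 51, 'a': 58, 'y': 56, 'c': 10}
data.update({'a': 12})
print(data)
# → {'b': 51, 'a': 12, 'y': 56, 'c': 10}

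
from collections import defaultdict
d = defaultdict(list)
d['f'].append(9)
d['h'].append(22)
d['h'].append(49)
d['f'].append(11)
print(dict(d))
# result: {'f': [9, 11], 'h': [22, 49]}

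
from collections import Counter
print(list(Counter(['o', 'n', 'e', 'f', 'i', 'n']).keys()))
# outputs ['o', 'n', 'e', 'f', 'i']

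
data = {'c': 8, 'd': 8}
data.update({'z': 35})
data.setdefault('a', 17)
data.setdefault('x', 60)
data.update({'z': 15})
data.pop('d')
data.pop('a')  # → 17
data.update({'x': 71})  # {'c': 8, 'z': 15, 'x': 71}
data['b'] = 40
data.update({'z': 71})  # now {'c': 8, 'z': 71, 'x': 71, 'b': 40}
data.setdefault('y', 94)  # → 94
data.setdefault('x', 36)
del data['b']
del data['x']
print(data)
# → {'c': 8, 'z': 71, 'y': 94}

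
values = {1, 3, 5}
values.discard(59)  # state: {1, 3, 5}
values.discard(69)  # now {1, 3, 5}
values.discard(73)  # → {1, 3, 5}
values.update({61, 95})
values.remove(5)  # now {1, 3, 61, 95}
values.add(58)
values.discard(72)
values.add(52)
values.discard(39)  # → {1, 3, 52, 58, 61, 95}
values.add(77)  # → {1, 3, 52, 58, 61, 77, 95}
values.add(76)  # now {1, 3, 52, 58, 61, 76, 77, 95}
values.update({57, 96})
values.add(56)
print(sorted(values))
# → [1, 3, 52, 56, 57, 58, 61, 76, 77, 95, 96]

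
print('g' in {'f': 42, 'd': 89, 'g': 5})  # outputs True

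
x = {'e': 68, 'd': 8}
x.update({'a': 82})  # {'e': 68, 'd': 8, 'a': 82}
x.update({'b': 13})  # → {'e': 68, 'd': 8, 'a': 82, 'b': 13}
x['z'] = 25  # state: {'e': 68, 'd': 8, 'a': 82, 'b': 13, 'z': 25}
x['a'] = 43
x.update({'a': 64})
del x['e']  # {'d': 8, 'a': 64, 'b': 13, 'z': 25}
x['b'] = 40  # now {'d': 8, 'a': 64, 'b': 40, 'z': 25}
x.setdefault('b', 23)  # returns 40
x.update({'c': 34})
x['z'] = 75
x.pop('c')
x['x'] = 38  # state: {'d': 8, 'a': 64, 'b': 40, 'z': 75, 'x': 38}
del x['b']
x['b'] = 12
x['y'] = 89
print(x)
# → {'d': 8, 'a': 64, 'z': 75, 'x': 38, 'b': 12, 'y': 89}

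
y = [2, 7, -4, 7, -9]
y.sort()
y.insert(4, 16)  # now [-9, -4, 2, 7, 16, 7]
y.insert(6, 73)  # [-9, -4, 2, 7, 16, 7, 73]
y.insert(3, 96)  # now [-9, -4, 2, 96, 7, 16, 7, 73]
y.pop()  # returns 73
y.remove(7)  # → [-9, -4, 2, 96, 16, 7]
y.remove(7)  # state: [-9, -4, 2, 96, 16]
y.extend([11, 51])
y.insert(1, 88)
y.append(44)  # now [-9, 88, -4, 2, 96, 16, 11, 51, 44]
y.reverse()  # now [44, 51, 11, 16, 96, 2, -4, 88, -9]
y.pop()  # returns -9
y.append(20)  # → [44, 51, 11, 16, 96, 2, -4, 88, 20]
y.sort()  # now [-4, 2, 11, 16, 20, 44, 51, 88, 96]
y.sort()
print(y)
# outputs [-4, 2, 11, 16, 20, 44, 51, 88, 96]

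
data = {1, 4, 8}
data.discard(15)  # {1, 4, 8}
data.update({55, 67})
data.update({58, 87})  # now {1, 4, 8, 55, 58, 67, 87}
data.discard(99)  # {1, 4, 8, 55, 58, 67, 87}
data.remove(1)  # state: {4, 8, 55, 58, 67, 87}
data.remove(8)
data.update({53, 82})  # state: {4, 53, 55, 58, 67, 82, 87}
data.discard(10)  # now {4, 53, 55, 58, 67, 82, 87}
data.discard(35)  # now {4, 53, 55, 58, 67, 82, 87}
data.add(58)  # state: {4, 53, 55, 58, 67, 82, 87}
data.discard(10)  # {4, 53, 55, 58, 67, 82, 87}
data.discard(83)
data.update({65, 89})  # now {4, 53, 55, 58, 65, 67, 82, 87, 89}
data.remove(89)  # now {4, 53, 55, 58, 65, 67, 82, 87}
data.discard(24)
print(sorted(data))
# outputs [4, 53, 55, 58, 65, 67, 82, 87]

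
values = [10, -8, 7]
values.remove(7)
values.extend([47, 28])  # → [10, -8, 47, 28]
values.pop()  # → 28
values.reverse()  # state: [47, -8, 10]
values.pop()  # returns 10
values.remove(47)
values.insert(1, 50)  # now [-8, 50]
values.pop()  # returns 50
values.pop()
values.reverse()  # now []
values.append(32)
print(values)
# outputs [32]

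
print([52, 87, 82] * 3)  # [52, 87, 82, 52, 87, 82, 52, 87, 82]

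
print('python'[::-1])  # nohtyp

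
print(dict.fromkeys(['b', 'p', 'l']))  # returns {'b': None, 'p': None, 'l': None}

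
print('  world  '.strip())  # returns world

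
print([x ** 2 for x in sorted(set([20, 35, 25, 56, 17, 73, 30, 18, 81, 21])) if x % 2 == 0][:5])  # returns [324, 400, 900, 3136]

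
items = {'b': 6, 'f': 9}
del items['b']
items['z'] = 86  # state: {'f': 9, 'z': 86}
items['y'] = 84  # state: {'f': 9, 'z': 86, 'y': 84}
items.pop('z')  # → 86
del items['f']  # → {'y': 84}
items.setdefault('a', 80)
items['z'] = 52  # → {'y': 84, 'a': 80, 'z': 52}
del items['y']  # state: {'a': 80, 'z': 52}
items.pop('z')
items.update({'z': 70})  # {'a': 80, 'z': 70}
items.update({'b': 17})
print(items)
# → {'a': 80, 'z': 70, 'b': 17}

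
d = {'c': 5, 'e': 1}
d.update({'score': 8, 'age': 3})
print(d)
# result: {'c': 5, 'e': 1, 'score': 8, 'age': 3}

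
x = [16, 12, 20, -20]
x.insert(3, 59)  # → [16, 12, 20, 59, -20]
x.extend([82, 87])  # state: [16, 12, 20, 59, -20, 82, 87]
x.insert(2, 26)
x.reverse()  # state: [87, 82, -20, 59, 20, 26, 12, 16]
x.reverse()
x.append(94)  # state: [16, 12, 26, 20, 59, -20, 82, 87, 94]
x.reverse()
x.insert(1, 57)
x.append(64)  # [94, 57, 87, 82, -20, 59, 20, 26, 12, 16, 64]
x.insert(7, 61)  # [94, 57, 87, 82, -20, 59, 20, 61, 26, 12, 16, 64]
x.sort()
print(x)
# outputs [-20, 12, 16, 20, 26, 57, 59, 61, 64, 82, 87, 94]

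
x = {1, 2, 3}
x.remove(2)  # {1, 3}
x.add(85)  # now {1, 3, 85}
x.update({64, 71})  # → {1, 3, 64, 71, 85}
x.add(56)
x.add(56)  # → {1, 3, 56, 64, 71, 85}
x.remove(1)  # {3, 56, 64, 71, 85}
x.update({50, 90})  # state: {3, 50, 56, 64, 71, 85, 90}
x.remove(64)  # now {3, 50, 56, 71, 85, 90}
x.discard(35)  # {3, 50, 56, 71, 85, 90}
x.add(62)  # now {3, 50, 56, 62, 71, 85, 90}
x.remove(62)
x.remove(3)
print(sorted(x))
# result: [50, 56, 71, 85, 90]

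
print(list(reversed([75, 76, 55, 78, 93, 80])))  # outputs [80, 93, 78, 55, 76, 75]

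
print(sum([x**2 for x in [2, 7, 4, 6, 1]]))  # 106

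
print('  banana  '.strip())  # banana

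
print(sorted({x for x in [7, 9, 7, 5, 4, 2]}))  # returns [2, 4, 5, 7, 9]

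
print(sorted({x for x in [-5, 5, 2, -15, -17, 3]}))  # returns [-17, -15, -5, 2, 3, 5]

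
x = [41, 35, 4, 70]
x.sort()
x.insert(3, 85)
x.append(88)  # [4, 35, 41, 85, 70, 88]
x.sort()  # [4, 35, 41, 70, 85, 88]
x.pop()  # 88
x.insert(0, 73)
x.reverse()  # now [85, 70, 41, 35, 4, 73]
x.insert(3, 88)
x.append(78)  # [85, 70, 41, 88, 35, 4, 73, 78]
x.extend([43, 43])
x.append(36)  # [85, 70, 41, 88, 35, 4, 73, 78, 43, 43, 36]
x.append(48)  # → [85, 70, 41, 88, 35, 4, 73, 78, 43, 43, 36, 48]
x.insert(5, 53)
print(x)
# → [85, 70, 41, 88, 35, 53, 4, 73, 78, 43, 43, 36, 48]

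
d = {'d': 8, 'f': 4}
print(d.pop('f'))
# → 4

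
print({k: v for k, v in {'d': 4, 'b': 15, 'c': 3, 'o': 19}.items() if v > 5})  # {'b': 15, 'o': 19}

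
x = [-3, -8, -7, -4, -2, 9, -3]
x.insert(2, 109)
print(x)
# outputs [-3, -8, 109, -7, -4, -2, 9, -3]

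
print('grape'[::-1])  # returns eparg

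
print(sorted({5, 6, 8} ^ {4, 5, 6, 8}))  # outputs [4]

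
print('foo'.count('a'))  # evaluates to 0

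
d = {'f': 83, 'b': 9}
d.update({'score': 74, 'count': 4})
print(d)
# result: {'f': 83, 'b': 9, 'score': 74, 'count': 4}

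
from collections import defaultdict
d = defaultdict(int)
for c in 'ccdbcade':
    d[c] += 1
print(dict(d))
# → {'c': 3, 'd': 2, 'b': 1, 'a': 1, 'e': 1}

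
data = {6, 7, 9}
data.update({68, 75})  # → {6, 7, 9, 68, 75}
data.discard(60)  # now {6, 7, 9, 68, 75}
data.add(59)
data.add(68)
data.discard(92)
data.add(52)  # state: {6, 7, 9, 52, 59, 68, 75}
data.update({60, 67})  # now {6, 7, 9, 52, 59, 60, 67, 68, 75}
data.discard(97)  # {6, 7, 9, 52, 59, 60, 67, 68, 75}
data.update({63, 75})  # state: {6, 7, 9, 52, 59, 60, 63, 67, 68, 75}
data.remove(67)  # {6, 7, 9, 52, 59, 60, 63, 68, 75}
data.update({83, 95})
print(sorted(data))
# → [6, 7, 9, 52, 59, 60, 63, 68, 75, 83, 95]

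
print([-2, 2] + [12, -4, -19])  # [-2, 2, 12, -4, -19]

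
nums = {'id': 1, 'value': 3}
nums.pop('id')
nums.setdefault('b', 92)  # 92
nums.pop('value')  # 3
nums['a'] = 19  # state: {'b': 92, 'a': 19}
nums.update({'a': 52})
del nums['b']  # {'a': 52}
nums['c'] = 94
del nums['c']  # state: {'a': 52}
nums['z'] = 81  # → {'a': 52, 'z': 81}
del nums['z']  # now {'a': 52}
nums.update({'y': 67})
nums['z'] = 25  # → {'a': 52, 'y': 67, 'z': 25}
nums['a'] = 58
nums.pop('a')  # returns 58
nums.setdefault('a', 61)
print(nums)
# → {'y': 67, 'z': 25, 'a': 61}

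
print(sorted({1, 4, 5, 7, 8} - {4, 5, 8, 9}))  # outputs [1, 7]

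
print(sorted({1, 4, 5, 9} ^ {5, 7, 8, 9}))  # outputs [1, 4, 7, 8]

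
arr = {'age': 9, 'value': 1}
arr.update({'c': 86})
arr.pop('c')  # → 86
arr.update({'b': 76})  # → {'age': 9, 'value': 1, 'b': 76}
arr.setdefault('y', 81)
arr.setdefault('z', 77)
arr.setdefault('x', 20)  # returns 20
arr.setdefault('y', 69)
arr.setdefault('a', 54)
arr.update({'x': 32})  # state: {'age': 9, 'value': 1, 'b': 76, 'y': 81, 'z': 77, 'x': 32, 'a': 54}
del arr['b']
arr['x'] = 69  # {'age': 9, 'value': 1, 'y': 81, 'z': 77, 'x': 69, 'a': 54}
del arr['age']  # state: {'value': 1, 'y': 81, 'z': 77, 'x': 69, 'a': 54}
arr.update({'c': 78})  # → {'value': 1, 'y': 81, 'z': 77, 'x': 69, 'a': 54, 'c': 78}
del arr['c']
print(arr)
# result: {'value': 1, 'y': 81, 'z': 77, 'x': 69, 'a': 54}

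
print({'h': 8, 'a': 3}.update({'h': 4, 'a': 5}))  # None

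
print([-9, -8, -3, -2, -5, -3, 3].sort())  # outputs None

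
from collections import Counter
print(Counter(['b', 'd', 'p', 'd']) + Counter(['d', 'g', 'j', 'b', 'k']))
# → Counter({'d': 3, 'b': 2, 'p': 1, 'g': 1, 'j': 1, 'k': 1})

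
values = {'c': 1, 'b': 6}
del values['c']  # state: {'b': 6}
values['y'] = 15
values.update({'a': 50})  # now {'b': 6, 'y': 15, 'a': 50}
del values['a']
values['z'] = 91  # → {'b': 6, 'y': 15, 'z': 91}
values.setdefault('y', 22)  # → 15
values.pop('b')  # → 6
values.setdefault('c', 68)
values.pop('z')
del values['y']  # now {'c': 68}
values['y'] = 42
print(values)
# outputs {'c': 68, 'y': 42}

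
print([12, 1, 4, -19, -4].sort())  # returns None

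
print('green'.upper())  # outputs GREEN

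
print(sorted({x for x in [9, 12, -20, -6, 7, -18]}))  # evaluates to [-20, -18, -6, 7, 9, 12]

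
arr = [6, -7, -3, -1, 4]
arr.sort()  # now [-7, -3, -1, 4, 6]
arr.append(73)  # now [-7, -3, -1, 4, 6, 73]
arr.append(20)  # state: [-7, -3, -1, 4, 6, 73, 20]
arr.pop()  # 20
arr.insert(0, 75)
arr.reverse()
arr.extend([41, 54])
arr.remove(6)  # [73, 4, -1, -3, -7, 75, 41, 54]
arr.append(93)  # [73, 4, -1, -3, -7, 75, 41, 54, 93]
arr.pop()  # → 93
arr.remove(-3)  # [73, 4, -1, -7, 75, 41, 54]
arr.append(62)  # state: [73, 4, -1, -7, 75, 41, 54, 62]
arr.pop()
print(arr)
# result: [73, 4, -1, -7, 75, 41, 54]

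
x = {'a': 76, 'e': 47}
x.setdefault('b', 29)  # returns 29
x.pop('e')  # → 47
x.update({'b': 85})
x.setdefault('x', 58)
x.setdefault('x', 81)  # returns 58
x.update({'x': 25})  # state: {'a': 76, 'b': 85, 'x': 25}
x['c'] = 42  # {'a': 76, 'b': 85, 'x': 25, 'c': 42}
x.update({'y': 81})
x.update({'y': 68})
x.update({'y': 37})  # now {'a': 76, 'b': 85, 'x': 25, 'c': 42, 'y': 37}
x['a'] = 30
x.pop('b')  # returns 85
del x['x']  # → {'a': 30, 'c': 42, 'y': 37}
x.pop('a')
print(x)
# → {'c': 42, 'y': 37}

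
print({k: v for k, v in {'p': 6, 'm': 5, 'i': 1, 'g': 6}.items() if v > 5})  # {'p': 6, 'g': 6}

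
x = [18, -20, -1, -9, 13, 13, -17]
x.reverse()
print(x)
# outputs [-17, 13, 13, -9, -1, -20, 18]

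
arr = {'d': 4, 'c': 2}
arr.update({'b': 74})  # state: {'d': 4, 'c': 2, 'b': 74}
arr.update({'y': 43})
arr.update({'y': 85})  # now {'d': 4, 'c': 2, 'b': 74, 'y': 85}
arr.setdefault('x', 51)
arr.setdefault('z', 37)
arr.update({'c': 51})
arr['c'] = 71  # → {'d': 4, 'c': 71, 'b': 74, 'y': 85, 'x': 51, 'z': 37}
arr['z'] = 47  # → {'d': 4, 'c': 71, 'b': 74, 'y': 85, 'x': 51, 'z': 47}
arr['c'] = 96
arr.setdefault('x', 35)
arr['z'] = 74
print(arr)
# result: {'d': 4, 'c': 96, 'b': 74, 'y': 85, 'x': 51, 'z': 74}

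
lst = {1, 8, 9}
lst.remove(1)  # {8, 9}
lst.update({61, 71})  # {8, 9, 61, 71}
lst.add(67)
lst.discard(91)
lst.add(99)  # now {8, 9, 61, 67, 71, 99}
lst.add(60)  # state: {8, 9, 60, 61, 67, 71, 99}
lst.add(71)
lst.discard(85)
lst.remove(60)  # {8, 9, 61, 67, 71, 99}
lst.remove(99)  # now {8, 9, 61, 67, 71}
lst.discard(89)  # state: {8, 9, 61, 67, 71}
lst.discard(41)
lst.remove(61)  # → {8, 9, 67, 71}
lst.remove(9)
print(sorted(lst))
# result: [8, 67, 71]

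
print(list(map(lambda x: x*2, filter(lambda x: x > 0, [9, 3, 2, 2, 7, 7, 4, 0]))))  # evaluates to [18, 6, 4, 4, 14, 14, 8]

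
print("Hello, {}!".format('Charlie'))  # Hello, Charlie!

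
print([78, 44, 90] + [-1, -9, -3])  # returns [78, 44, 90, -1, -9, -3]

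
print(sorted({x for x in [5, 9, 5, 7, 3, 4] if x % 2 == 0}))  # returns [4]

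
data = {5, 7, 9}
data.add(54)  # {5, 7, 9, 54}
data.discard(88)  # {5, 7, 9, 54}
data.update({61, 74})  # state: {5, 7, 9, 54, 61, 74}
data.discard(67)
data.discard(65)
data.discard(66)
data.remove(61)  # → {5, 7, 9, 54, 74}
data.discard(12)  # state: {5, 7, 9, 54, 74}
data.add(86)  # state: {5, 7, 9, 54, 74, 86}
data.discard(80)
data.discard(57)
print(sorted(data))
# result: [5, 7, 9, 54, 74, 86]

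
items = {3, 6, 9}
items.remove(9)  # {3, 6}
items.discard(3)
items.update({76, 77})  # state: {6, 76, 77}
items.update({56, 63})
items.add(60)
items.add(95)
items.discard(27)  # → {6, 56, 60, 63, 76, 77, 95}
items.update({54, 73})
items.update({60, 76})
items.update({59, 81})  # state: {6, 54, 56, 59, 60, 63, 73, 76, 77, 81, 95}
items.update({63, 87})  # {6, 54, 56, 59, 60, 63, 73, 76, 77, 81, 87, 95}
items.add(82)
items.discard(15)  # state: {6, 54, 56, 59, 60, 63, 73, 76, 77, 81, 82, 87, 95}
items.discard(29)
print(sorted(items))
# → [6, 54, 56, 59, 60, 63, 73, 76, 77, 81, 82, 87, 95]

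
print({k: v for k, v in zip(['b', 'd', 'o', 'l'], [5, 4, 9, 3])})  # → {'b': 5, 'd': 4, 'o': 9, 'l': 3}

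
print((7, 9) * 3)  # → (7, 9, 7, 9, 7, 9)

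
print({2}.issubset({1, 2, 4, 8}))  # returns True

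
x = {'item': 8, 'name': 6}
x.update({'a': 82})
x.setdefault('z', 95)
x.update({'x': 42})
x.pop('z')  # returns 95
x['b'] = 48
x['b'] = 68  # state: {'item': 8, 'name': 6, 'a': 82, 'x': 42, 'b': 68}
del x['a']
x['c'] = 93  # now {'item': 8, 'name': 6, 'x': 42, 'b': 68, 'c': 93}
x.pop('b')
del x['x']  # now {'item': 8, 'name': 6, 'c': 93}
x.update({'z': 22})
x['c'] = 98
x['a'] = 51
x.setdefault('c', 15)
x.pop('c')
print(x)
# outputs {'item': 8, 'name': 6, 'z': 22, 'a': 51}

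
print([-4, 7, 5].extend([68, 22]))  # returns None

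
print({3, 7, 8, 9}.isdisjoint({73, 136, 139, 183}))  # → True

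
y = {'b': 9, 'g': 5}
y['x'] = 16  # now {'b': 9, 'g': 5, 'x': 16}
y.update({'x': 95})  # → {'b': 9, 'g': 5, 'x': 95}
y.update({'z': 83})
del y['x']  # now {'b': 9, 'g': 5, 'z': 83}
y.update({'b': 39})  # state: {'b': 39, 'g': 5, 'z': 83}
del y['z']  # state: {'b': 39, 'g': 5}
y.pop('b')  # 39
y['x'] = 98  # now {'g': 5, 'x': 98}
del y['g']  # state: {'x': 98}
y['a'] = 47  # {'x': 98, 'a': 47}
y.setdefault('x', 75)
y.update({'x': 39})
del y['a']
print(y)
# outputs {'x': 39}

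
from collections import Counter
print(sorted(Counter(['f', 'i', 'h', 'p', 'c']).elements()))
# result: ['c', 'f', 'h', 'i', 'p']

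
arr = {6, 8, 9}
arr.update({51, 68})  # {6, 8, 9, 51, 68}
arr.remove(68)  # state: {6, 8, 9, 51}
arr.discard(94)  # {6, 8, 9, 51}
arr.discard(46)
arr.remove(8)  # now {6, 9, 51}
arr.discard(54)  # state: {6, 9, 51}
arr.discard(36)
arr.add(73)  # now {6, 9, 51, 73}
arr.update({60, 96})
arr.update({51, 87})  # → {6, 9, 51, 60, 73, 87, 96}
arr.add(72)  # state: {6, 9, 51, 60, 72, 73, 87, 96}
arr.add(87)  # {6, 9, 51, 60, 72, 73, 87, 96}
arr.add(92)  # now {6, 9, 51, 60, 72, 73, 87, 92, 96}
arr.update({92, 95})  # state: {6, 9, 51, 60, 72, 73, 87, 92, 95, 96}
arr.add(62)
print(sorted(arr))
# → [6, 9, 51, 60, 62, 72, 73, 87, 92, 95, 96]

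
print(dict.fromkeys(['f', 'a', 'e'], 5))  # {'f': 5, 'a': 5, 'e': 5}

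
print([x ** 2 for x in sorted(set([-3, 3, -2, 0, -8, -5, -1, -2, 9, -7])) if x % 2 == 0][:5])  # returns [64, 4, 0]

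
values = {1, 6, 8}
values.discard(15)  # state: {1, 6, 8}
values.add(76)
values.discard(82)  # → {1, 6, 8, 76}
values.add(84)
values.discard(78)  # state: {1, 6, 8, 76, 84}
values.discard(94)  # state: {1, 6, 8, 76, 84}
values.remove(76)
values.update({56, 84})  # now {1, 6, 8, 56, 84}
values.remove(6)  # {1, 8, 56, 84}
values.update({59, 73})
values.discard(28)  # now {1, 8, 56, 59, 73, 84}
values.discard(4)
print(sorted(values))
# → [1, 8, 56, 59, 73, 84]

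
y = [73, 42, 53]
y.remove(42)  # [73, 53]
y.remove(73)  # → [53]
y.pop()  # 53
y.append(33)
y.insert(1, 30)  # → [33, 30]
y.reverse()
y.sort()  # [30, 33]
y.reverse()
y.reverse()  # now [30, 33]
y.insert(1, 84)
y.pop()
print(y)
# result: [30, 84]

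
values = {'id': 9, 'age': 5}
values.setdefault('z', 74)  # 74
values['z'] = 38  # {'id': 9, 'age': 5, 'z': 38}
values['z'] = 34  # {'id': 9, 'age': 5, 'z': 34}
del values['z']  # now {'id': 9, 'age': 5}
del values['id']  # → {'age': 5}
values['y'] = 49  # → {'age': 5, 'y': 49}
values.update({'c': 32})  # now {'age': 5, 'y': 49, 'c': 32}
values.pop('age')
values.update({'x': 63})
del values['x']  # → {'y': 49, 'c': 32}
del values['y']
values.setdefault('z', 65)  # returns 65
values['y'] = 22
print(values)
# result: {'c': 32, 'z': 65, 'y': 22}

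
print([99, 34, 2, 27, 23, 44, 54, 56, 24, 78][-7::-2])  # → [27, 34]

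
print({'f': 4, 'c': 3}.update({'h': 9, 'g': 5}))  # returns None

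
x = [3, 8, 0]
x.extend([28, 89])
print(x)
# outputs [3, 8, 0, 28, 89]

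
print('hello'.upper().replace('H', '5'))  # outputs 5ELLO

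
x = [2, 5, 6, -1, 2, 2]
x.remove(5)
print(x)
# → [2, 6, -1, 2, 2]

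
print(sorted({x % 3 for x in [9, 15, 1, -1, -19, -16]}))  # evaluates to [0, 1, 2]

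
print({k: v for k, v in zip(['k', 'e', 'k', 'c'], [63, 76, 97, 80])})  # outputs {'k': 97, 'e': 76, 'c': 80}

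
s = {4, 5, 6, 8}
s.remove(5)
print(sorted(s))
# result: [4, 6, 8]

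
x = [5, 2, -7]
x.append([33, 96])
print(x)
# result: [5, 2, -7, [33, 96]]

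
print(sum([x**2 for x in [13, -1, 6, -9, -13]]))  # 456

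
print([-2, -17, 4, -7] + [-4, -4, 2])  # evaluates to [-2, -17, 4, -7, -4, -4, 2]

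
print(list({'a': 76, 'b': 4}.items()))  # [('a', 76), ('b', 4)]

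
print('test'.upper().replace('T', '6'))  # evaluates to 6ES6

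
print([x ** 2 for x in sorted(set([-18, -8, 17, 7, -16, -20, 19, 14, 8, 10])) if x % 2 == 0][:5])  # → [400, 324, 256, 64, 64]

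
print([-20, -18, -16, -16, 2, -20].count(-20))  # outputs 2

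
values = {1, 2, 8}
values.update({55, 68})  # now {1, 2, 8, 55, 68}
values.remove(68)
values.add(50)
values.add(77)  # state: {1, 2, 8, 50, 55, 77}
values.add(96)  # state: {1, 2, 8, 50, 55, 77, 96}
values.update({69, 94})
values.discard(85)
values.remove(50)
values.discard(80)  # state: {1, 2, 8, 55, 69, 77, 94, 96}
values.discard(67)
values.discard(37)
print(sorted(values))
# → [1, 2, 8, 55, 69, 77, 94, 96]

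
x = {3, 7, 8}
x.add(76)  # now {3, 7, 8, 76}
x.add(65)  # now {3, 7, 8, 65, 76}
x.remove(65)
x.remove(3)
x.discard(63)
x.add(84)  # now {7, 8, 76, 84}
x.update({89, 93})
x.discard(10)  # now {7, 8, 76, 84, 89, 93}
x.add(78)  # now {7, 8, 76, 78, 84, 89, 93}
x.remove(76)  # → {7, 8, 78, 84, 89, 93}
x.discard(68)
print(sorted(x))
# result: [7, 8, 78, 84, 89, 93]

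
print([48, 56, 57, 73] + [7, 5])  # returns [48, 56, 57, 73, 7, 5]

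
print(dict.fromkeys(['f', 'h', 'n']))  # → {'f': None, 'h': None, 'n': None}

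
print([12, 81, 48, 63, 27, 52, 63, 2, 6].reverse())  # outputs None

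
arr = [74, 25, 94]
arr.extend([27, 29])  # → [74, 25, 94, 27, 29]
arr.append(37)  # [74, 25, 94, 27, 29, 37]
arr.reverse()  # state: [37, 29, 27, 94, 25, 74]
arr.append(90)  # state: [37, 29, 27, 94, 25, 74, 90]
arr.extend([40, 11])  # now [37, 29, 27, 94, 25, 74, 90, 40, 11]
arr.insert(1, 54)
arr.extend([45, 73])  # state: [37, 54, 29, 27, 94, 25, 74, 90, 40, 11, 45, 73]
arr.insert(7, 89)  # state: [37, 54, 29, 27, 94, 25, 74, 89, 90, 40, 11, 45, 73]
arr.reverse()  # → [73, 45, 11, 40, 90, 89, 74, 25, 94, 27, 29, 54, 37]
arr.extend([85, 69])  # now [73, 45, 11, 40, 90, 89, 74, 25, 94, 27, 29, 54, 37, 85, 69]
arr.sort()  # [11, 25, 27, 29, 37, 40, 45, 54, 69, 73, 74, 85, 89, 90, 94]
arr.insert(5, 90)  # [11, 25, 27, 29, 37, 90, 40, 45, 54, 69, 73, 74, 85, 89, 90, 94]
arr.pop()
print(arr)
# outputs [11, 25, 27, 29, 37, 90, 40, 45, 54, 69, 73, 74, 85, 89, 90]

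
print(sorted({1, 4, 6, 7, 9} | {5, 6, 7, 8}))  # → [1, 4, 5, 6, 7, 8, 9]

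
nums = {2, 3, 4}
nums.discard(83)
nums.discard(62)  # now {2, 3, 4}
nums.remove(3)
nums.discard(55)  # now {2, 4}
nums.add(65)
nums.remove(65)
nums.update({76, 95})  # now {2, 4, 76, 95}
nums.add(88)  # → {2, 4, 76, 88, 95}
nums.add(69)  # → {2, 4, 69, 76, 88, 95}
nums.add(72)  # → {2, 4, 69, 72, 76, 88, 95}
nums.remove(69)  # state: {2, 4, 72, 76, 88, 95}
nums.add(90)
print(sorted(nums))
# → [2, 4, 72, 76, 88, 90, 95]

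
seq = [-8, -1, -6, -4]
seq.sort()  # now [-8, -6, -4, -1]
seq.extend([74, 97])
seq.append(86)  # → [-8, -6, -4, -1, 74, 97, 86]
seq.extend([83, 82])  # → [-8, -6, -4, -1, 74, 97, 86, 83, 82]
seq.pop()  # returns 82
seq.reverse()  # [83, 86, 97, 74, -1, -4, -6, -8]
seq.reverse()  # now [-8, -6, -4, -1, 74, 97, 86, 83]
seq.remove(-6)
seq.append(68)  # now [-8, -4, -1, 74, 97, 86, 83, 68]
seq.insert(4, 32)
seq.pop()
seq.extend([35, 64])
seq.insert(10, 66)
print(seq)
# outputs [-8, -4, -1, 74, 32, 97, 86, 83, 35, 64, 66]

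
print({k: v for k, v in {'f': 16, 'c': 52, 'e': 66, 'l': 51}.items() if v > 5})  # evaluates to {'f': 16, 'c': 52, 'e': 66, 'l': 51}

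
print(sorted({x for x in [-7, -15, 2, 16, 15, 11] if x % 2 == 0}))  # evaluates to [2, 16]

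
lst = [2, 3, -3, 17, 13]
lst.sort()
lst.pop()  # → 17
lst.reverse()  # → [13, 3, 2, -3]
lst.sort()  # [-3, 2, 3, 13]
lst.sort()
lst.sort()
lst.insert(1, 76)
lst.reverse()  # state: [13, 3, 2, 76, -3]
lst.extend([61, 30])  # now [13, 3, 2, 76, -3, 61, 30]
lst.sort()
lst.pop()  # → 76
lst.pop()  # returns 61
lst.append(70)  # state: [-3, 2, 3, 13, 30, 70]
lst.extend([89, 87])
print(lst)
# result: [-3, 2, 3, 13, 30, 70, 89, 87]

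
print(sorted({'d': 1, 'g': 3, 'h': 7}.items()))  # [('d', 1), ('g', 3), ('h', 7)]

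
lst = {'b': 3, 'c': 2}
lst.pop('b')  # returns 3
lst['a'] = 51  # {'c': 2, 'a': 51}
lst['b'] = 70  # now {'c': 2, 'a': 51, 'b': 70}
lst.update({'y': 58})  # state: {'c': 2, 'a': 51, 'b': 70, 'y': 58}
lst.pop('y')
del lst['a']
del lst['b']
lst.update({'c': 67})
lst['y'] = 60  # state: {'c': 67, 'y': 60}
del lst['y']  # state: {'c': 67}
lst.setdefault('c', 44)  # 67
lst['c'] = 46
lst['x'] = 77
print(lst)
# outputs {'c': 46, 'x': 77}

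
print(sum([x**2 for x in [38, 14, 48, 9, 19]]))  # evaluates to 4386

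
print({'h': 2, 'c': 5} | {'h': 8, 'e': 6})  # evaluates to {'h': 8, 'c': 5, 'e': 6}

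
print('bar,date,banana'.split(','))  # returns ['bar', 'date', 'banana']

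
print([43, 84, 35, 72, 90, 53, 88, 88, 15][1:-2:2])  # [84, 72, 53]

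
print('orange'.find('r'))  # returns 1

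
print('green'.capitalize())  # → Green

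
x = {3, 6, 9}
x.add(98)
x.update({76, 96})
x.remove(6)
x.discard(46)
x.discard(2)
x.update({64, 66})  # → {3, 9, 64, 66, 76, 96, 98}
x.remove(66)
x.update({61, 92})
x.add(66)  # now {3, 9, 61, 64, 66, 76, 92, 96, 98}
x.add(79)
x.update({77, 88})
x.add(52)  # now {3, 9, 52, 61, 64, 66, 76, 77, 79, 88, 92, 96, 98}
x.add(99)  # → {3, 9, 52, 61, 64, 66, 76, 77, 79, 88, 92, 96, 98, 99}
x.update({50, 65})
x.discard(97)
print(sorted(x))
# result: [3, 9, 50, 52, 61, 64, 65, 66, 76, 77, 79, 88, 92, 96, 98, 99]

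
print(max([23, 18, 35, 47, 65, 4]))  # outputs 65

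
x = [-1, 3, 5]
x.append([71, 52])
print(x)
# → [-1, 3, 5, [71, 52]]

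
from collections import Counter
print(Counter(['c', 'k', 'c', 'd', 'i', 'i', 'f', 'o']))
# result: Counter({'c': 2, 'i': 2, 'k': 1, 'd': 1, 'f': 1, 'o': 1})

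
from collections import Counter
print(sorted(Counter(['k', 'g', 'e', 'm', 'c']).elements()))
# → ['c', 'e', 'g', 'k', 'm']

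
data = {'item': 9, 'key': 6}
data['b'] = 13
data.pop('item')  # 9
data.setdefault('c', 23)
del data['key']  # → {'b': 13, 'c': 23}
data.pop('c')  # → 23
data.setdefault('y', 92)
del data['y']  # {'b': 13}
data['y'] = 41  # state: {'b': 13, 'y': 41}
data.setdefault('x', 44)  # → 44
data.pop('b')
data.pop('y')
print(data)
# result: {'x': 44}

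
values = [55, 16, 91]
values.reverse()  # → [91, 16, 55]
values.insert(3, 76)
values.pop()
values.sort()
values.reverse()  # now [91, 55, 16]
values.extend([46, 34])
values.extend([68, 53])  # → [91, 55, 16, 46, 34, 68, 53]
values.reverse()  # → [53, 68, 34, 46, 16, 55, 91]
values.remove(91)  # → [53, 68, 34, 46, 16, 55]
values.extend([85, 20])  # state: [53, 68, 34, 46, 16, 55, 85, 20]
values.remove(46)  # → [53, 68, 34, 16, 55, 85, 20]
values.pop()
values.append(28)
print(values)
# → [53, 68, 34, 16, 55, 85, 28]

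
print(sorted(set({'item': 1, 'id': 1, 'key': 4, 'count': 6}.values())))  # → [1, 4, 6]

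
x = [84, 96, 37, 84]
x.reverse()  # [84, 37, 96, 84]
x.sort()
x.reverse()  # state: [96, 84, 84, 37]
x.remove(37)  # [96, 84, 84]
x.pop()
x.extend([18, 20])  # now [96, 84, 18, 20]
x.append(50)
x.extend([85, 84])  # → [96, 84, 18, 20, 50, 85, 84]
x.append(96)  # [96, 84, 18, 20, 50, 85, 84, 96]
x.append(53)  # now [96, 84, 18, 20, 50, 85, 84, 96, 53]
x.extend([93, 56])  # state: [96, 84, 18, 20, 50, 85, 84, 96, 53, 93, 56]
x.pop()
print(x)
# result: [96, 84, 18, 20, 50, 85, 84, 96, 53, 93]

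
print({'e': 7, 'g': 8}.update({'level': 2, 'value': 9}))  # None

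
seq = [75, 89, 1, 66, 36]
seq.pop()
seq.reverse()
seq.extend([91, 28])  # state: [66, 1, 89, 75, 91, 28]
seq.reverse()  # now [28, 91, 75, 89, 1, 66]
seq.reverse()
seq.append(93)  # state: [66, 1, 89, 75, 91, 28, 93]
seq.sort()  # [1, 28, 66, 75, 89, 91, 93]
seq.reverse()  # [93, 91, 89, 75, 66, 28, 1]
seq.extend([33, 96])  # [93, 91, 89, 75, 66, 28, 1, 33, 96]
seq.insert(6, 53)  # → [93, 91, 89, 75, 66, 28, 53, 1, 33, 96]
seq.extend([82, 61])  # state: [93, 91, 89, 75, 66, 28, 53, 1, 33, 96, 82, 61]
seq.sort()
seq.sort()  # [1, 28, 33, 53, 61, 66, 75, 82, 89, 91, 93, 96]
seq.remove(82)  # [1, 28, 33, 53, 61, 66, 75, 89, 91, 93, 96]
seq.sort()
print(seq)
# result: [1, 28, 33, 53, 61, 66, 75, 89, 91, 93, 96]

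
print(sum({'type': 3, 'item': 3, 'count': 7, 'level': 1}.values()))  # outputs 14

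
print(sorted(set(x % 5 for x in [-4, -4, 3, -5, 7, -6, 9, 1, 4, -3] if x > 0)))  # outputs [1, 2, 3, 4]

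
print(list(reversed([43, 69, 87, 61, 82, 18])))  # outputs [18, 82, 61, 87, 69, 43]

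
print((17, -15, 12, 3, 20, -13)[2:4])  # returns (12, 3)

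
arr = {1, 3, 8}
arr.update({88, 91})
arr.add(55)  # {1, 3, 8, 55, 88, 91}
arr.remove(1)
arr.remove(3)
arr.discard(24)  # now {8, 55, 88, 91}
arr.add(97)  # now {8, 55, 88, 91, 97}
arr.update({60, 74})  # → {8, 55, 60, 74, 88, 91, 97}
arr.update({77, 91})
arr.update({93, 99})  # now {8, 55, 60, 74, 77, 88, 91, 93, 97, 99}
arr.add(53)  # {8, 53, 55, 60, 74, 77, 88, 91, 93, 97, 99}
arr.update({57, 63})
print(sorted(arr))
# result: [8, 53, 55, 57, 60, 63, 74, 77, 88, 91, 93, 97, 99]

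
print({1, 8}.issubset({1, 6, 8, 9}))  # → True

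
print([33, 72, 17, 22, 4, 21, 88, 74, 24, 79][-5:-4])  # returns [21]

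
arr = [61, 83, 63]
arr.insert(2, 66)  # [61, 83, 66, 63]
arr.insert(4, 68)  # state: [61, 83, 66, 63, 68]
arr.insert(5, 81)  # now [61, 83, 66, 63, 68, 81]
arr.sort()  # [61, 63, 66, 68, 81, 83]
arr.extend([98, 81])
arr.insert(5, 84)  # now [61, 63, 66, 68, 81, 84, 83, 98, 81]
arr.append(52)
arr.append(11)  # [61, 63, 66, 68, 81, 84, 83, 98, 81, 52, 11]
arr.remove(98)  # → [61, 63, 66, 68, 81, 84, 83, 81, 52, 11]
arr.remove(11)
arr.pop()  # 52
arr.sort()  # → [61, 63, 66, 68, 81, 81, 83, 84]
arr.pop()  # 84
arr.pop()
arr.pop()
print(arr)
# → [61, 63, 66, 68, 81]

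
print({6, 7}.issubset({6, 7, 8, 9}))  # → True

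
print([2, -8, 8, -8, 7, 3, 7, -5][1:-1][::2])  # [-8, -8, 3]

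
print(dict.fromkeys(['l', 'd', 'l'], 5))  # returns {'l': 5, 'd': 5}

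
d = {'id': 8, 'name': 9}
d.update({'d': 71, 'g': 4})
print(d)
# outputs {'id': 8, 'name': 9, 'd': 71, 'g': 4}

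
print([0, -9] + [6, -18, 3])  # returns [0, -9, 6, -18, 3]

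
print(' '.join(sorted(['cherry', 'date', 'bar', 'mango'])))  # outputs bar cherry date mango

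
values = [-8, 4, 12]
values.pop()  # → 12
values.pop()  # 4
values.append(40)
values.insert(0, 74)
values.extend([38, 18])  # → [74, -8, 40, 38, 18]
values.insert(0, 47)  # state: [47, 74, -8, 40, 38, 18]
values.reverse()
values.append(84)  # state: [18, 38, 40, -8, 74, 47, 84]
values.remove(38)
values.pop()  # 84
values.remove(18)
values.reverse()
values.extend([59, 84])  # [47, 74, -8, 40, 59, 84]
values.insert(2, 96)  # [47, 74, 96, -8, 40, 59, 84]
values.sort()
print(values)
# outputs [-8, 40, 47, 59, 74, 84, 96]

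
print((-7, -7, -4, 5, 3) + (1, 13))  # (-7, -7, -4, 5, 3, 1, 13)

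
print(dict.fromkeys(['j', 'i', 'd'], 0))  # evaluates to {'j': 0, 'i': 0, 'd': 0}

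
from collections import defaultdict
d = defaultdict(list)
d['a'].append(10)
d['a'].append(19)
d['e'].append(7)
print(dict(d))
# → {'a': [10, 19], 'e': [7]}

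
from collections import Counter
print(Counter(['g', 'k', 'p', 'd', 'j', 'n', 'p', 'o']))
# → Counter({'p': 2, 'g': 1, 'k': 1, 'd': 1, 'j': 1, 'n': 1, 'o': 1})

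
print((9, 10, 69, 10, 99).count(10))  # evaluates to 2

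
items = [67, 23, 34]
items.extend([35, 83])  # [67, 23, 34, 35, 83]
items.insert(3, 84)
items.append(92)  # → [67, 23, 34, 84, 35, 83, 92]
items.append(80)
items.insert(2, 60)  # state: [67, 23, 60, 34, 84, 35, 83, 92, 80]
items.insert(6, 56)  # [67, 23, 60, 34, 84, 35, 56, 83, 92, 80]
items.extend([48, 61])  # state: [67, 23, 60, 34, 84, 35, 56, 83, 92, 80, 48, 61]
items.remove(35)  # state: [67, 23, 60, 34, 84, 56, 83, 92, 80, 48, 61]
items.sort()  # [23, 34, 48, 56, 60, 61, 67, 80, 83, 84, 92]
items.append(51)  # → [23, 34, 48, 56, 60, 61, 67, 80, 83, 84, 92, 51]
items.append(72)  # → [23, 34, 48, 56, 60, 61, 67, 80, 83, 84, 92, 51, 72]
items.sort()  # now [23, 34, 48, 51, 56, 60, 61, 67, 72, 80, 83, 84, 92]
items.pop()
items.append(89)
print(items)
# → [23, 34, 48, 51, 56, 60, 61, 67, 72, 80, 83, 84, 89]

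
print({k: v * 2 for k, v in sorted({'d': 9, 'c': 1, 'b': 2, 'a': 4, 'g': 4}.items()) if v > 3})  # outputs {'a': 8, 'd': 18, 'g': 8}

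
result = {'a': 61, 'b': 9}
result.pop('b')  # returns 9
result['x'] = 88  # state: {'a': 61, 'x': 88}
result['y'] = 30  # {'a': 61, 'x': 88, 'y': 30}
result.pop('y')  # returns 30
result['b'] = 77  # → {'a': 61, 'x': 88, 'b': 77}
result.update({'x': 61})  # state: {'a': 61, 'x': 61, 'b': 77}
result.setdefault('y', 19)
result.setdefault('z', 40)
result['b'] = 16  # {'a': 61, 'x': 61, 'b': 16, 'y': 19, 'z': 40}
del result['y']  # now {'a': 61, 'x': 61, 'b': 16, 'z': 40}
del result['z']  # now {'a': 61, 'x': 61, 'b': 16}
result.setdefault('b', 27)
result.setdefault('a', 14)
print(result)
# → {'a': 61, 'x': 61, 'b': 16}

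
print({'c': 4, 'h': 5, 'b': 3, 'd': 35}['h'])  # 5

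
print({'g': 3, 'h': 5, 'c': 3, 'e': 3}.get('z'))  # None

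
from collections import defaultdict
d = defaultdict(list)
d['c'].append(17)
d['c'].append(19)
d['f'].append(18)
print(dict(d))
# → {'c': [17, 19], 'f': [18]}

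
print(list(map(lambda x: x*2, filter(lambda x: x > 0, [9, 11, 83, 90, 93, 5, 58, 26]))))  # [18, 22, 166, 180, 186, 10, 116, 52]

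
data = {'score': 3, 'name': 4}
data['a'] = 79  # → {'score': 3, 'name': 4, 'a': 79}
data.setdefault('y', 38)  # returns 38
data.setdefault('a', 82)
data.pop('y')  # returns 38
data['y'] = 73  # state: {'score': 3, 'name': 4, 'a': 79, 'y': 73}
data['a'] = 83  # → {'score': 3, 'name': 4, 'a': 83, 'y': 73}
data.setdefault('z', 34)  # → 34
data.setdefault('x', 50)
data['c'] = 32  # {'score': 3, 'name': 4, 'a': 83, 'y': 73, 'z': 34, 'x': 50, 'c': 32}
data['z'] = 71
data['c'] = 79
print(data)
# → {'score': 3, 'name': 4, 'a': 83, 'y': 73, 'z': 71, 'x': 50, 'c': 79}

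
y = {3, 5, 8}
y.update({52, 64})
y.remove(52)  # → {3, 5, 8, 64}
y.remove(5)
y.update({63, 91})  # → {3, 8, 63, 64, 91}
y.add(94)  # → {3, 8, 63, 64, 91, 94}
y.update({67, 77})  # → {3, 8, 63, 64, 67, 77, 91, 94}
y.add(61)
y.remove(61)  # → {3, 8, 63, 64, 67, 77, 91, 94}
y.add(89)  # {3, 8, 63, 64, 67, 77, 89, 91, 94}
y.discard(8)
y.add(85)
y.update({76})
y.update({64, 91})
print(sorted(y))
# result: [3, 63, 64, 67, 76, 77, 85, 89, 91, 94]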